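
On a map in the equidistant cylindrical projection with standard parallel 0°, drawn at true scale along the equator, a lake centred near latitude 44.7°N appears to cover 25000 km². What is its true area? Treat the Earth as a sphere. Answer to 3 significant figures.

17800 km²

Plate carrée maps x = Rλ, y = Rφ. The meridian scale is h = 1 and the parallel scale is k = 1/cos φ = sec φ.
Areal scale = h·k = 1 × sec φ; at 44.7°, h = 1.000, k = 1.407, so h·k = 1.407.
True area = apparent / (areal scale) = 25000 / 1.407 ≈ 17800 km².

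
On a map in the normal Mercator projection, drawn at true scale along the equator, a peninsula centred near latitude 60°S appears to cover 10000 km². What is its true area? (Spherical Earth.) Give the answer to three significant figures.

2500 km²

The Mercator projection is conformal; its linear scale factor is the same in every direction and equals sec φ = 1/cos φ.
Areal scale = k² = sec²φ = 1/cos²(60°) = 1/0.5000² = 4.000.
True area = apparent / (areal scale) = 10000 / 4.000 ≈ 2500 km².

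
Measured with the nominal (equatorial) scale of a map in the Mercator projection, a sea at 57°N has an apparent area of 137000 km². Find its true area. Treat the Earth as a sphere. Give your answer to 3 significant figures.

For Mercator, h = k = sec φ (a conformal cylindrical projection has a single point scale, 1/cos φ).
Areal scale = k² = sec²φ = 1/cos²(57°) = 1/0.5446² = 3.371.
True area = apparent / (areal scale) = 137000 / 3.371 ≈ 40600 km².

40600 km²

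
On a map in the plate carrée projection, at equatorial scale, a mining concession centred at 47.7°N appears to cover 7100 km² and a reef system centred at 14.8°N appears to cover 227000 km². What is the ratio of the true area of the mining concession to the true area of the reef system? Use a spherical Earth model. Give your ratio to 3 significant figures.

0.0218

On the plate carrée, areal scale = h·k = 1 × sec φ, so true area = apparent × cos φ.
True area of mining concession: 7100 × cos(47.7°) = 7100 × 0.6730 = 4778 km².
True area of reef system: 227000 × cos(14.8°) = 227000 × 0.9668 = 219500 km².
Ratio = 4778 / 219500 ≈ 0.0218.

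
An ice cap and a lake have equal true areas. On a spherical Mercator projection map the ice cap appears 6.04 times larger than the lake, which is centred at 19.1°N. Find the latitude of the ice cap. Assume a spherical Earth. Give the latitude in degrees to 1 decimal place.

For equal true areas on Mercator, apparent areas scale as sec²φ, so the ratio is cos²φ₂ / cos²φ₁.
cos²φ₂ / cos²φ₁ = 6.04  ⇒  cos φ₁ = cos 19.1° / √6.04 = 0.9449/2.458 = 0.3845.
φ₁ = arccos(0.3845) ≈ 67.4°.

67.4°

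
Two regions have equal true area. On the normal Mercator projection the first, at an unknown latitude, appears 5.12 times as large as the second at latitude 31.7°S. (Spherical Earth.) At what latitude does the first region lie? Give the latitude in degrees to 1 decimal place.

For equal true areas on Mercator, apparent areas scale as sec²φ, so the ratio is cos²φ₂ / cos²φ₁.
cos²φ₂ / cos²φ₁ = 5.12  ⇒  cos φ₁ = cos 31.7° / √5.12 = 0.8508/2.263 = 0.3760.
φ₁ = arccos(0.3760) ≈ 67.9°.

67.9°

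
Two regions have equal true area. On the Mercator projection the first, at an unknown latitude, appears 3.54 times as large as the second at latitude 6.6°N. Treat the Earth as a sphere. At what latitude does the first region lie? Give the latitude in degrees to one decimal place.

58.1°

On Mercator, (apparent₁)/(apparent₂) = sec²φ₁ / sec²φ₂ when true areas are equal.
cos²φ₂ / cos²φ₁ = 3.54  ⇒  cos φ₁ = cos 6.6° / √3.54 = 0.9934/1.881 = 0.5280.
φ₁ = arccos(0.5280) ≈ 58.1°.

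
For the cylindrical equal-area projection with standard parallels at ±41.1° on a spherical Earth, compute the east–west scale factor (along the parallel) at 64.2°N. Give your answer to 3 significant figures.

A cylindrical equal-area projection with standard parallel φ₀ has meridian scale h = cos φ / cos φ₀ and parallel scale k = cos φ₀ / cos φ (so areas are preserved, h·k = 1).
k = cos 41.1° / cos 64.2° = 0.7536/0.4352 = 1.731.

1.73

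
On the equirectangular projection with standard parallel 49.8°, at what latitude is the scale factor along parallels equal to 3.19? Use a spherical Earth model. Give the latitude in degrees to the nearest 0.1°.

The equidistant cylindrical projection with φ₀ = 49.8° has h = 1 (meridians true) and k = cos φ₀ / cos φ along parallels.
k = cos φ₀ / cos φ = 3.19  ⇒  cos φ = cos 49.8° / 3.19 = 0.2023.
φ = arccos(0.2023) ≈ 78.3°.

78.3°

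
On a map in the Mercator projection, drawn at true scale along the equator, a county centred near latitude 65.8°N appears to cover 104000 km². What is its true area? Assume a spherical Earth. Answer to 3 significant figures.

17500 km²

For Mercator, h = k = sec φ (a conformal cylindrical projection has a single point scale, 1/cos φ).
Areal scale = k² = sec²φ = 1/cos²(65.8°) = 1/0.4099² = 5.951.
True area = apparent / (areal scale) = 104000 / 5.951 ≈ 17500 km².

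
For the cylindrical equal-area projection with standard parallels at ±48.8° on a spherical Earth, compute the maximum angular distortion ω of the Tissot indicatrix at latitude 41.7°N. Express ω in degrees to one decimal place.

14.3°

Cylindrical equal-area (φ₀ = 48.8°): h = cos φ / cos 48.8° along meridians, k = cos 48.8° / cos φ along parallels; h·k = 1.
At 41.7°: h = 1.134, k = 0.8822; principal scales a = 1.134, b = 0.8822.
sin(ω/2) = (a − b)/(a + b) = 0.2513/2.016 = 0.1247, so ω = 2 arcsin(0.1247) ≈ 14.3°.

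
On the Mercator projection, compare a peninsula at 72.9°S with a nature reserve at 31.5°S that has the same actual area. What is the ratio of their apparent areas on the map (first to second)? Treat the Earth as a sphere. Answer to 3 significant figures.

8.41

Mercator areal scale is sec²φ.
At 72.9°: sec²(72.9°) = 1/0.2940² = 11.57.
At 31.5°: sec²(31.5°) = 1/0.8526² = 1.376.
Ratio = 11.57/1.376 = cos²(31.5°)/cos²(72.9°) ≈ 8.41.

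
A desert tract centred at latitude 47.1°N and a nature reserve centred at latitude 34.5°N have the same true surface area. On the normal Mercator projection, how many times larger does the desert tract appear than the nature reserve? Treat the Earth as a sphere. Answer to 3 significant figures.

1.47

Mercator areal scale is sec²φ.
At 47.1°: sec²(47.1°) = 1/0.6807² = 2.158.
At 34.5°: sec²(34.5°) = 1/0.8241² = 1.472.
Ratio = 2.158/1.472 = cos²(34.5°)/cos²(47.1°) ≈ 1.47.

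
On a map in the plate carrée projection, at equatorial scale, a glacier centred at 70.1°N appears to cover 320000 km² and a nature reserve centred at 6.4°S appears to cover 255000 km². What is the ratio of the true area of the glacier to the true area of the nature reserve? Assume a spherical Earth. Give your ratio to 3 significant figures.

Plate carrée has h = 1 and k = sec φ, giving areal scale sec φ; true area = (apparent area) · cos φ.
True area of glacier: 320000 × cos(70.1°) = 320000 × 0.3404 = 108900 km².
True area of nature reserve: 255000 × cos(6.4°) = 255000 × 0.9938 = 253400 km².
Ratio = 108900 / 253400 ≈ 0.430.

0.430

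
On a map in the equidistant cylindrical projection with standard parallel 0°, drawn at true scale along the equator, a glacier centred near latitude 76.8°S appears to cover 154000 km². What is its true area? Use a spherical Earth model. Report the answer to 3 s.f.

35200 km²

Plate carrée maps x = Rλ, y = Rφ. The meridian scale is h = 1 and the parallel scale is k = 1/cos φ = sec φ.
Areal scale = h·k = 1 × sec φ; at 76.8°, h = 1.000, k = 4.379, so h·k = 4.379.
True area = apparent / (areal scale) = 154000 / 4.379 ≈ 35200 km².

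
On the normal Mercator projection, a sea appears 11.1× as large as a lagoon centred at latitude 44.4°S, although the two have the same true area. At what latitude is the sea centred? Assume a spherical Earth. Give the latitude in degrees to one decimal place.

77.6°

On Mercator, (apparent₁)/(apparent₂) = sec²φ₁ / sec²φ₂ when true areas are equal.
cos²φ₂ / cos²φ₁ = 11.1  ⇒  cos φ₁ = cos 44.4° / √11.1 = 0.7145/3.332 = 0.2144.
φ₁ = arccos(0.2144) ≈ 77.6°.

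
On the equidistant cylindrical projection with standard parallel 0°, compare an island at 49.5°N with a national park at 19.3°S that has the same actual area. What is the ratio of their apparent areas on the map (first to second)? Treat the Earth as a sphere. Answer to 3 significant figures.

1.45

In the plate carrée (x = Rλ, y = Rφ), meridians are true-scale (h = 1) and parallels are stretched by k = sec φ.
Areal scale at 49.5°: h·k = 1.000 × 1.540 = 1.540.
Areal scale at 19.3°: h·k = 1.000 × 1.060 = 1.060.
Ratio = 1.540/1.060 ≈ 1.45.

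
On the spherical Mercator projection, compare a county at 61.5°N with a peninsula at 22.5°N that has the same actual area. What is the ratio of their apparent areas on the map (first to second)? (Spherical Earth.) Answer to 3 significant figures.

3.75

Mercator areal scale is sec²φ.
At 61.5°: sec²(61.5°) = 1/0.4772² = 4.392.
At 22.5°: sec²(22.5°) = 1/0.9239² = 1.172.
Ratio = 4.392/1.172 = cos²(22.5°)/cos²(61.5°) ≈ 3.75.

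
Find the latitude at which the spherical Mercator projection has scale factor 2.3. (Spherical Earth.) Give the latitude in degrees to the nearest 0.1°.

Mercator scale is k = sec φ = 1/cos φ.
1/cos φ = 2.3  ⇒  cos φ = 0.4348  ⇒  φ = arccos(0.4348) ≈ 64.2°.

64.2°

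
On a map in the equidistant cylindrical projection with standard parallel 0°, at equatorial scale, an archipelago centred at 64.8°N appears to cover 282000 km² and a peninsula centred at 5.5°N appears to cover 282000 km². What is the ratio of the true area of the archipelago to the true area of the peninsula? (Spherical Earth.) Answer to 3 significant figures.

Plate carrée has h = 1 and k = sec φ, giving areal scale sec φ; true area = (apparent area) · cos φ.
True area of archipelago: 282000 × cos(64.8°) = 282000 × 0.4258 = 120100 km².
True area of peninsula: 282000 × cos(5.5°) = 282000 × 0.9954 = 280700 km².
Ratio = 120100 / 280700 ≈ 0.428.

0.428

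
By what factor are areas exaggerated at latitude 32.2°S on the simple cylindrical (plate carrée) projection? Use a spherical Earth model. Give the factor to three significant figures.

Plate carrée maps x = Rλ, y = Rφ. The meridian scale is h = 1 and the parallel scale is k = 1/cos φ = sec φ.
Areal scale = h·k = 1 × sec φ; at 32.2°, h = 1.000, k = 1.182, so h·k = 1.182.

1.18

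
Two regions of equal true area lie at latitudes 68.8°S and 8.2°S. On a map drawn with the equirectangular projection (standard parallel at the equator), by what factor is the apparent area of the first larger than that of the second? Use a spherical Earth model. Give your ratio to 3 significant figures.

In the plate carrée (x = Rλ, y = Rφ), meridians are true-scale (h = 1) and parallels are stretched by k = sec φ.
Areal scale at 68.8°: h·k = 1.000 × 2.765 = 2.765.
Areal scale at 8.2°: h·k = 1.000 × 1.010 = 1.010.
Ratio = 2.765/1.010 ≈ 2.74.

2.74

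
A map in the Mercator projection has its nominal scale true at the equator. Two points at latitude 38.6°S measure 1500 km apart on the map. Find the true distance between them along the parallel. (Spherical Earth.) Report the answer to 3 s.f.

Mercator is conformal, so the point scale is isotropic: h = k = sec φ = 1/cos φ.
Along the parallel at 38.6°, map distances are exaggerated by k = sec 38.6° = 1.280.
True distance = 1500 / 1.280 = 1500 × cos 38.6° ≈ 1170 km.

1170 km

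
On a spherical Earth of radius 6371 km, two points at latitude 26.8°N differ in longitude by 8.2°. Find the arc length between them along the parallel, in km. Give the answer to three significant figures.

Arc length along a parallel = R cos φ · Δλ (with Δλ in radians).
= 6371 × cos 26.8° × (8.2° × π/180) = 6371 × 0.8926 × 0.1431 ≈ 814 km.

814 km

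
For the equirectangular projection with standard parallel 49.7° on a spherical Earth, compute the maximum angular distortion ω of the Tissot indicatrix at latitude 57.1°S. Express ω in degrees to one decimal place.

The equidistant cylindrical projection with φ₀ = 49.7° has h = 1 (meridians true) and k = cos φ₀ / cos φ along parallels.
At 57.1°: h = 1.000, k = 1.191; principal scales a = 1.191, b = 1.000.
sin(ω/2) = (a − b)/(a + b) = 0.1908/2.191 = 0.08707, so ω = 2 arcsin(0.08707) ≈ 10.0°.

10.0°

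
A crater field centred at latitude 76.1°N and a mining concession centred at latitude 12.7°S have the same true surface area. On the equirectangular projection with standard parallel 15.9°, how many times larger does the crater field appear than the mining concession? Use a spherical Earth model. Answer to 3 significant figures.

In the equirectangular projection with standard parallel φ₀ = 15.9° (x = Rλ cos φ₀, y = Rφ), meridians are true-scale (h = 1) and the parallel scale is k = cos φ₀ / cos φ.
Areal scale at 76.1°: h·k = 1.000 × 4.003 = 4.003.
Areal scale at 12.7°: h·k = 1.000 × 0.9859 = 0.9859.
Ratio = 4.003/0.9859 ≈ 4.06.

4.06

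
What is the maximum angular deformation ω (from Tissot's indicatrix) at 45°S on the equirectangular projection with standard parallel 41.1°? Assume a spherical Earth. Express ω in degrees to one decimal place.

3.6°

In the equirectangular projection with standard parallel φ₀ = 41.1° (x = Rλ cos φ₀, y = Rφ), meridians are true-scale (h = 1) and the parallel scale is k = cos φ₀ / cos φ.
At 45°: h = 1.000, k = 1.066; principal scales a = 1.066, b = 1.000.
sin(ω/2) = (a − b)/(a + b) = 0.06570/2.066 = 0.03180, so ω = 2 arcsin(0.03180) ≈ 3.6°.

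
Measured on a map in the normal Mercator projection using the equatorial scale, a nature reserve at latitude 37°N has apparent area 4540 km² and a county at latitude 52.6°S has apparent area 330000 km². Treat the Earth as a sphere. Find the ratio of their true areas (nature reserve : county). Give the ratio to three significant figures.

0.0238

Mercator's areal exaggeration is sec²φ; hence true area = (apparent area) · cos²φ.
True area of nature reserve: 4540 × cos²(37°) = 4540 × 0.6378 = 2896 km².
True area of county: 330000 × cos²(52.6°) = 330000 × 0.3689 = 121700 km².
Ratio = 2896 / 121700 ≈ 0.0238.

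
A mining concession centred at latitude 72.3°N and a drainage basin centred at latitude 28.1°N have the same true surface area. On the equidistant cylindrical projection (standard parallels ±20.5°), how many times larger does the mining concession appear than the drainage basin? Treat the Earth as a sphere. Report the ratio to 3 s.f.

With standard parallel φ₀ = 20.5°, the equirectangular projection gives x = Rλ cos φ₀, y = Rφ, so h = 1 and k = cos 20.5° / cos φ.
Areal scale at 72.3°: h·k = 1.000 × 3.081 = 3.081.
Areal scale at 28.1°: h·k = 1.000 × 1.062 = 1.062.
Ratio = 3.081/1.062 ≈ 2.90.

2.90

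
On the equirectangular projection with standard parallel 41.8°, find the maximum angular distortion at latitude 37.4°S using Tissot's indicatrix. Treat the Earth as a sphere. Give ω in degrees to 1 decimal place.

3.6°

In the equirectangular projection with standard parallel φ₀ = 41.8° (x = Rλ cos φ₀, y = Rφ), meridians are true-scale (h = 1) and the parallel scale is k = cos φ₀ / cos φ.
At 37.4°: h = 1.000, k = 0.9384; principal scales a = 1.000, b = 0.9384.
sin(ω/2) = (a − b)/(a + b) = 0.06160/1.938 = 0.03178, so ω = 2 arcsin(0.03178) ≈ 3.6°.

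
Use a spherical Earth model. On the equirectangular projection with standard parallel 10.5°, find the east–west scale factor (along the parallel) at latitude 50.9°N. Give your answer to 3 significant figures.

1.56

In the equirectangular projection with standard parallel φ₀ = 10.5° (x = Rλ cos φ₀, y = Rφ), meridians are true-scale (h = 1) and the parallel scale is k = cos φ₀ / cos φ.
k = cos 10.5° / cos 50.9° = 0.9833/0.6307 = 1.559.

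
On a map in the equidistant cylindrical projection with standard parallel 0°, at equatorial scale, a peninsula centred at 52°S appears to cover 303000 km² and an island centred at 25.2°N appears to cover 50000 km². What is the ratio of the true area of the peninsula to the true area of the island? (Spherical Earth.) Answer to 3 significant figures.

On the plate carrée, areal scale = h·k = 1 × sec φ, so true area = apparent × cos φ.
True area of peninsula: 303000 × cos(52°) = 303000 × 0.6157 = 186500 km².
True area of island: 50000 × cos(25.2°) = 50000 × 0.9048 = 45240 km².
Ratio = 186500 / 45240 ≈ 4.12.

4.12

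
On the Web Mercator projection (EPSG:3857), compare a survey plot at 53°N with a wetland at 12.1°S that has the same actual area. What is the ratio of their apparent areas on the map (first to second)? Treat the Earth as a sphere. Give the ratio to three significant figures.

2.64

On Mercator, area is exaggerated by sec²φ = 1/cos²φ.
At 53°: sec²(53°) = 1/0.6018² = 2.761.
At 12.1°: sec²(12.1°) = 1/0.9778² = 1.046.
Ratio = 2.761/1.046 = cos²(12.1°)/cos²(53°) ≈ 2.64.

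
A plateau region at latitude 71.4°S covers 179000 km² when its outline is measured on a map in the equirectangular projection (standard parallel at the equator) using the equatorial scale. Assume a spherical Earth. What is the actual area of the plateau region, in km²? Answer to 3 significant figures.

Plate carrée maps x = Rλ, y = Rφ. The meridian scale is h = 1 and the parallel scale is k = 1/cos φ = sec φ.
Areal scale = h·k = 1 × sec φ; at 71.4°, h = 1.000, k = 3.135, so h·k = 3.135.
True area = apparent / (areal scale) = 179000 / 3.135 ≈ 57100 km².

57100 km²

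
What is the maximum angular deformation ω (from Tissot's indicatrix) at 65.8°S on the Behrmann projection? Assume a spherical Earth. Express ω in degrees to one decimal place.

78.7°

Behrmann is a cylindrical equal-area projection with standard parallels at ±30°. A cylindrical equal-area projection with standard parallel φ₀ has meridian scale h = cos φ / cos φ₀ and parallel scale k = cos φ₀ / cos φ (so areas are preserved, h·k = 1).
At 65.8°: h = 0.4733, k = 2.113; principal scales a = 2.113, b = 0.4733.
sin(ω/2) = (a − b)/(a + b) = 1.639/2.586 = 0.6339, so ω = 2 arcsin(0.6339) ≈ 78.7°.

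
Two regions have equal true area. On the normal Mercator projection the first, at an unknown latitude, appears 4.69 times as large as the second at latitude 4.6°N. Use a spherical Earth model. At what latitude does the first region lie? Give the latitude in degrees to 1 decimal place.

62.6°

On Mercator, (apparent₁)/(apparent₂) = sec²φ₁ / sec²φ₂ when true areas are equal.
cos²φ₂ / cos²φ₁ = 4.69  ⇒  cos φ₁ = cos 4.6° / √4.69 = 0.9968/2.166 = 0.4603.
φ₁ = arccos(0.4603) ≈ 62.6°.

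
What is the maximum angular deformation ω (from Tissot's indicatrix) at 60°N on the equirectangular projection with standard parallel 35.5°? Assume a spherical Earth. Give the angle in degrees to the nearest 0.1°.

27.7°

With standard parallel φ₀ = 35.5°, the equirectangular projection gives x = Rλ cos φ₀, y = Rφ, so h = 1 and k = cos 35.5° / cos φ.
At 60°: h = 1.000, k = 1.628; principal scales a = 1.628, b = 1.000.
sin(ω/2) = (a − b)/(a + b) = 0.6282/2.628 = 0.2390, so ω = 2 arcsin(0.2390) ≈ 27.7°.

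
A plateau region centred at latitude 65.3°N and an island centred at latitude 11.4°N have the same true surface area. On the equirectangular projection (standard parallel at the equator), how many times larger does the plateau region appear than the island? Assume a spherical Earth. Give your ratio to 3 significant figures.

In the plate carrée (x = Rλ, y = Rφ), meridians are true-scale (h = 1) and parallels are stretched by k = sec φ.
Areal scale at 65.3°: h·k = 1.000 × 2.393 = 2.393.
Areal scale at 11.4°: h·k = 1.000 × 1.020 = 1.020.
Ratio = 2.393/1.020 ≈ 2.35.

2.35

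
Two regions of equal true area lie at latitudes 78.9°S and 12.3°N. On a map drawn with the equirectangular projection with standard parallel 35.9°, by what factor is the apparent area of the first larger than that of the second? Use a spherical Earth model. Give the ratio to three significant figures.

5.07

With standard parallel φ₀ = 35.9°, the equirectangular projection gives x = Rλ cos φ₀, y = Rφ, so h = 1 and k = cos 35.9° / cos φ.
Areal scale at 78.9°: h·k = 1.000 × 4.208 = 4.208.
Areal scale at 12.3°: h·k = 1.000 × 0.8291 = 0.8291.
Ratio = 4.208/0.8291 ≈ 5.07.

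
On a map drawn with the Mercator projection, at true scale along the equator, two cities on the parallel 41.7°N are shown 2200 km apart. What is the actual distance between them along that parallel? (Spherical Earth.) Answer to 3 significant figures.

The Mercator projection is conformal; its linear scale factor is the same in every direction and equals sec φ = 1/cos φ.
Along the parallel at 41.7°, map distances are exaggerated by k = sec 41.7° = 1.339.
True distance = 2200 / 1.339 = 2200 × cos 41.7° ≈ 1640 km.

1640 km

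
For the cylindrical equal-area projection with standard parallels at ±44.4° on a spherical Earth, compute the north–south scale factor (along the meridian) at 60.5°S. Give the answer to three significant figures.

0.689

Cylindrical equal-area (φ₀ = 44.4°): h = cos φ / cos 44.4° along meridians, k = cos 44.4° / cos φ along parallels; h·k = 1.
h = cos 60.5° / cos 44.4° = 0.4924/0.7145 = 0.6892.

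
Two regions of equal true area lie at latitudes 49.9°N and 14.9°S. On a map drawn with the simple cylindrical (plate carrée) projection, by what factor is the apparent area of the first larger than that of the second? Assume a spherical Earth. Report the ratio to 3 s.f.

In the plate carrée (x = Rλ, y = Rφ), meridians are true-scale (h = 1) and parallels are stretched by k = sec φ.
Areal scale at 49.9°: h·k = 1.000 × 1.552 = 1.552.
Areal scale at 14.9°: h·k = 1.000 × 1.035 = 1.035.
Ratio = 1.552/1.035 ≈ 1.50.

1.50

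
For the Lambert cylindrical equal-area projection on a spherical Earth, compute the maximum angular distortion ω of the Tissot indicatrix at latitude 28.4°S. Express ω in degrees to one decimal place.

14.7°

The Lambert cylindrical equal-area projection is the cylindrical equal-area projection with its standard parallel at the equator (φ₀ = 0). A cylindrical equal-area projection with standard parallel φ₀ has meridian scale h = cos φ / cos φ₀ and parallel scale k = cos φ₀ / cos φ (so areas are preserved, h·k = 1).
At 28.4°: h = 0.8796, k = 1.137; principal scales a = 1.137, b = 0.8796.
sin(ω/2) = (a − b)/(a + b) = 0.2572/2.016 = 0.1275, so ω = 2 arcsin(0.1275) ≈ 14.7°.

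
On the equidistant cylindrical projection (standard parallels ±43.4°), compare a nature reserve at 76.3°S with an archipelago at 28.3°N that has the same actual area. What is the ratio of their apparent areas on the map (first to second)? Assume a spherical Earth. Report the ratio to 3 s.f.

3.72

With standard parallel φ₀ = 43.4°, the equirectangular projection gives x = Rλ cos φ₀, y = Rφ, so h = 1 and k = cos 43.4° / cos φ.
Areal scale at 76.3°: h·k = 1.000 × 3.068 = 3.068.
Areal scale at 28.3°: h·k = 1.000 × 0.8252 = 0.8252.
Ratio = 3.068/0.8252 ≈ 3.72.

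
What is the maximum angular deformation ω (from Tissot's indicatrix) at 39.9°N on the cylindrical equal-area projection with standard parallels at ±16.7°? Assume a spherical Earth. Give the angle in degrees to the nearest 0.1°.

25.2°

Cylindrical equal-area (φ₀ = 16.7°): h = cos φ / cos 16.7° along meridians, k = cos 16.7° / cos φ along parallels; h·k = 1.
At 39.9°: h = 0.8009, k = 1.249; principal scales a = 1.249, b = 0.8009.
sin(ω/2) = (a − b)/(a + b) = 0.4476/2.049 = 0.2184, so ω = 2 arcsin(0.2184) ≈ 25.2°.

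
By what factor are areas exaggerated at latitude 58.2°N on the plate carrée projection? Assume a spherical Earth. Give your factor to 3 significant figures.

1.90

In the plate carrée (x = Rλ, y = Rφ), meridians are true-scale (h = 1) and parallels are stretched by k = sec φ.
Areal scale = h·k = 1 × sec φ; at 58.2°, h = 1.000, k = 1.898, so h·k = 1.898.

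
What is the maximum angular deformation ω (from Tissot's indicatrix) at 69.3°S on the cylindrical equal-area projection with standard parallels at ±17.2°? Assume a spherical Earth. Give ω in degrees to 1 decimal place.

98.8°

A cylindrical equal-area projection with standard parallel φ₀ has meridian scale h = cos φ / cos φ₀ and parallel scale k = cos φ₀ / cos φ (so areas are preserved, h·k = 1).
At 69.3°: h = 0.3700, k = 2.703; principal scales a = 2.703, b = 0.3700.
sin(ω/2) = (a − b)/(a + b) = 2.333/3.073 = 0.7591, so ω = 2 arcsin(0.7591) ≈ 98.8°.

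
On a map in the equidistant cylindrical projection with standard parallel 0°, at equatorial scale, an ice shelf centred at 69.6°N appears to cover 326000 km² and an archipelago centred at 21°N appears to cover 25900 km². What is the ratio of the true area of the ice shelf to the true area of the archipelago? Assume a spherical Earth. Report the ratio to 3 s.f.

4.70

On the plate carrée, areal scale = h·k = 1 × sec φ, so true area = apparent × cos φ.
True area of ice shelf: 326000 × cos(69.6°) = 326000 × 0.3486 = 113600 km².
True area of archipelago: 25900 × cos(21°) = 25900 × 0.9336 = 24180 km².
Ratio = 113600 / 24180 ≈ 4.70.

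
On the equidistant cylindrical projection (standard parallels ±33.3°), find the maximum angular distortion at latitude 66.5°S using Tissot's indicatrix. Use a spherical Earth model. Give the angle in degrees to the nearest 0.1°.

In the equirectangular projection with standard parallel φ₀ = 33.3° (x = Rλ cos φ₀, y = Rφ), meridians are true-scale (h = 1) and the parallel scale is k = cos φ₀ / cos φ.
At 66.5°: h = 1.000, k = 2.096; principal scales a = 2.096, b = 1.000.
sin(ω/2) = (a − b)/(a + b) = 1.096/3.096 = 0.3540, so ω = 2 arcsin(0.3540) ≈ 41.5°.

41.5°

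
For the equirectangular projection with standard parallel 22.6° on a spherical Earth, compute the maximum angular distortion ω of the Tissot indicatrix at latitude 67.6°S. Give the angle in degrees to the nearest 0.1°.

The equidistant cylindrical projection with φ₀ = 22.6° has h = 1 (meridians true) and k = cos φ₀ / cos φ along parallels.
At 67.6°: h = 1.000, k = 2.423; principal scales a = 2.423, b = 1.000.
sin(ω/2) = (a − b)/(a + b) = 1.423/3.423 = 0.4157, so ω = 2 arcsin(0.4157) ≈ 49.1°.

49.1°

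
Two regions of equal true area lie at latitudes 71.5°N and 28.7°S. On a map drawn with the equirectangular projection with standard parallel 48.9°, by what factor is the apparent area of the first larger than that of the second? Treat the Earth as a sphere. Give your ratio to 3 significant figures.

2.76

The equidistant cylindrical projection with φ₀ = 48.9° has h = 1 (meridians true) and k = cos φ₀ / cos φ along parallels.
Areal scale at 71.5°: h·k = 1.000 × 2.072 = 2.072.
Areal scale at 28.7°: h·k = 1.000 × 0.7494 = 0.7494.
Ratio = 2.072/0.7494 ≈ 2.76.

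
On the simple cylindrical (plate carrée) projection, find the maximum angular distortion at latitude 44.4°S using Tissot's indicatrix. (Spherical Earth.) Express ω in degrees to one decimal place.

Plate carrée maps x = Rλ, y = Rφ. The meridian scale is h = 1 and the parallel scale is k = 1/cos φ = sec φ.
At 44.4°: h = 1.000, k = 1.400; principal scales a = 1.400, b = 1.000.
sin(ω/2) = (a − b)/(a + b) = 0.3996/2.400 = 0.1665, so ω = 2 arcsin(0.1665) ≈ 19.2°.

19.2°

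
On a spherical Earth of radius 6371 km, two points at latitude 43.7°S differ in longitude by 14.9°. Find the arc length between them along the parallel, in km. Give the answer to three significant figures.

Arc length along a parallel = R cos φ · Δλ (with Δλ in radians).
= 6371 × cos 43.7° × (14.9° × π/180) = 6371 × 0.7230 × 0.2601 ≈ 1200 km.

1200 km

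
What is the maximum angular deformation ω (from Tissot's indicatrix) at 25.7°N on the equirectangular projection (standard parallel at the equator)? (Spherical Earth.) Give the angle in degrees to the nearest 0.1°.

6.0°

Plate carrée maps x = Rλ, y = Rφ. The meridian scale is h = 1 and the parallel scale is k = 1/cos φ = sec φ.
At 25.7°: h = 1.000, k = 1.110; principal scales a = 1.110, b = 1.000.
sin(ω/2) = (a − b)/(a + b) = 0.1098/2.110 = 0.05204, so ω = 2 arcsin(0.05204) ≈ 6.0°.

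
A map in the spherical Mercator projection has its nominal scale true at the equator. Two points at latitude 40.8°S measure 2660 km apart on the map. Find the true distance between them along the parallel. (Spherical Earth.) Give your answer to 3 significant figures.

2010 km

The Mercator projection is conformal; its linear scale factor is the same in every direction and equals sec φ = 1/cos φ.
Along the parallel at 40.8°, map distances are exaggerated by k = sec 40.8° = 1.321.
True distance = 2660 / 1.321 = 2660 × cos 40.8° ≈ 2010 km.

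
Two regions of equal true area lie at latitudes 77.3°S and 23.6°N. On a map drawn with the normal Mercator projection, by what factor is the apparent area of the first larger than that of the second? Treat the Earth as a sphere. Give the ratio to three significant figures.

Mercator areal scale is sec²φ.
At 77.3°: sec²(77.3°) = 1/0.2198² = 20.69.
At 23.6°: sec²(23.6°) = 1/0.9164² = 1.191.
Ratio = 20.69/1.191 = cos²(23.6°)/cos²(77.3°) ≈ 17.4.

17.4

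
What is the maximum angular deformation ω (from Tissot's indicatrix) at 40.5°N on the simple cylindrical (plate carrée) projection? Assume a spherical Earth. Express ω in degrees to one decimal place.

15.6°

In the plate carrée (x = Rλ, y = Rφ), meridians are true-scale (h = 1) and parallels are stretched by k = sec φ.
At 40.5°: h = 1.000, k = 1.315; principal scales a = 1.315, b = 1.000.
sin(ω/2) = (a − b)/(a + b) = 0.3151/2.315 = 0.1361, so ω = 2 arcsin(0.1361) ≈ 15.6°.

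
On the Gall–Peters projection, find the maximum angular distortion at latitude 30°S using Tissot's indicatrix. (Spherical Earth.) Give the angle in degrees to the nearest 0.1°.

23.1°

The Gall–Peters projection is cylindrical equal-area with φ₀ = 45°. Cylindrical equal-area (φ₀ = 45°): h = cos φ / cos 45° along meridians, k = cos 45° / cos φ along parallels; h·k = 1.
At 30°: h = 1.225, k = 0.8165; principal scales a = 1.225, b = 0.8165.
sin(ω/2) = (a − b)/(a + b) = 0.4082/2.041 = 0.2000, so ω = 2 arcsin(0.2000) ≈ 23.1°.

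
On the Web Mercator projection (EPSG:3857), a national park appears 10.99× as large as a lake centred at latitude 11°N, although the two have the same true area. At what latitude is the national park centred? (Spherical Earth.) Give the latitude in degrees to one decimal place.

72.8°

Mercator areal scale is sec²φ, so apparent-area ratio = sec²φ₁ / sec²φ₂ = cos²φ₂ / cos²φ₁.
cos²φ₂ / cos²φ₁ = 10.99  ⇒  cos φ₁ = cos 11° / √10.99 = 0.9816/3.315 = 0.2961.
φ₁ = arccos(0.2961) ≈ 72.8°.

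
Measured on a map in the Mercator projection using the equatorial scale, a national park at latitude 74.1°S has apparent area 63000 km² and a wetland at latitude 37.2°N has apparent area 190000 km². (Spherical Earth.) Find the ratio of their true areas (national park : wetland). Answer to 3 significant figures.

On Mercator the areal scale is sec²φ, so true area = apparent × cos²φ.
True area of national park: 63000 × cos²(74.1°) = 63000 × 0.07505 = 4728 km².
True area of wetland: 190000 × cos²(37.2°) = 190000 × 0.6345 = 120500 km².
Ratio = 4728 / 120500 ≈ 0.0392.

0.0392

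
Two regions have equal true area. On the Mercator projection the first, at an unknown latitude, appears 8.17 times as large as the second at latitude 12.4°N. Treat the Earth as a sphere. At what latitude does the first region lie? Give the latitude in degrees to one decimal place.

For equal true areas on Mercator, apparent areas scale as sec²φ, so the ratio is cos²φ₂ / cos²φ₁.
cos²φ₂ / cos²φ₁ = 8.17  ⇒  cos φ₁ = cos 12.4° / √8.17 = 0.9767/2.858 = 0.3417.
φ₁ = arccos(0.3417) ≈ 70.0°.

70.0°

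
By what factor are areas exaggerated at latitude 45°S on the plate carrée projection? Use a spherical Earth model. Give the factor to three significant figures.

1.41

Plate carrée maps x = Rλ, y = Rφ. The meridian scale is h = 1 and the parallel scale is k = 1/cos φ = sec φ.
Areal scale = h·k = 1 × sec φ; at 45°, h = 1.000, k = 1.414, so h·k = 1.414.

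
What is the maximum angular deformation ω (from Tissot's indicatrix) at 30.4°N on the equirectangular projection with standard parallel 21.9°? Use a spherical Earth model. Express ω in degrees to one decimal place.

With standard parallel φ₀ = 21.9°, the equirectangular projection gives x = Rλ cos φ₀, y = Rφ, so h = 1 and k = cos 21.9° / cos φ.
At 30.4°: h = 1.000, k = 1.076; principal scales a = 1.076, b = 1.000.
sin(ω/2) = (a − b)/(a + b) = 0.07574/2.076 = 0.03649, so ω = 2 arcsin(0.03649) ≈ 4.2°.

4.2°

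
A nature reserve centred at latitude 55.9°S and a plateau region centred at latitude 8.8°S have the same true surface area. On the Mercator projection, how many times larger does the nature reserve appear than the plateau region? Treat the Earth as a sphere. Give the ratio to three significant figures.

Mercator is conformal with k = sec φ, so areal scale = k² = sec²φ.
At 55.9°: sec²(55.9°) = 1/0.5606² = 3.182.
At 8.8°: sec²(8.8°) = 1/0.9882² = 1.024.
Ratio = 3.182/1.024 = cos²(8.8°)/cos²(55.9°) ≈ 3.11.

3.11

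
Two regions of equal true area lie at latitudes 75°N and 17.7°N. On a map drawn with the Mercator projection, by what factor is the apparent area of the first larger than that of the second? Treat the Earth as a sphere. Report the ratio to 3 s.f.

13.5

Mercator is conformal with k = sec φ, so areal scale = k² = sec²φ.
At 75°: sec²(75°) = 1/0.2588² = 14.93.
At 17.7°: sec²(17.7°) = 1/0.9527² = 1.102.
Ratio = 14.93/1.102 = cos²(17.7°)/cos²(75°) ≈ 13.5.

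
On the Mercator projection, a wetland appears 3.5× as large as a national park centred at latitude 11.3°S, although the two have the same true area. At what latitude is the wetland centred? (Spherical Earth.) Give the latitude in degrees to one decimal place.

Mercator areal scale is sec²φ, so apparent-area ratio = sec²φ₁ / sec²φ₂ = cos²φ₂ / cos²φ₁.
cos²φ₂ / cos²φ₁ = 3.5  ⇒  cos φ₁ = cos 11.3° / √3.5 = 0.9806/1.871 = 0.5242.
φ₁ = arccos(0.5242) ≈ 58.4°.

58.4°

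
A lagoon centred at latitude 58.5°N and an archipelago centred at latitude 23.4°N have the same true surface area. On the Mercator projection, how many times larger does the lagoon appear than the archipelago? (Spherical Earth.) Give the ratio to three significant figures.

Mercator areal scale is sec²φ.
At 58.5°: sec²(58.5°) = 1/0.5225² = 3.663.
At 23.4°: sec²(23.4°) = 1/0.9178² = 1.187.
Ratio = 3.663/1.187 = cos²(23.4°)/cos²(58.5°) ≈ 3.09.

3.09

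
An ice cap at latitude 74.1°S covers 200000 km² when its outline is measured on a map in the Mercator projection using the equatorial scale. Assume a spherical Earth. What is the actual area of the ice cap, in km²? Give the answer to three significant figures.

15000 km²

For Mercator, h = k = sec φ (a conformal cylindrical projection has a single point scale, 1/cos φ).
Areal scale = k² = sec²φ = 1/cos²(74.1°) = 1/0.2740² = 13.32.
True area = apparent / (areal scale) = 200000 / 13.32 ≈ 15000 km².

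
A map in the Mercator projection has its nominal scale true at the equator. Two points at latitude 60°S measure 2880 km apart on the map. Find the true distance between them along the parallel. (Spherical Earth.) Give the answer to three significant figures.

The Mercator projection is conformal; its linear scale factor is the same in every direction and equals sec φ = 1/cos φ.
Along the parallel at 60°, map distances are exaggerated by k = sec 60° = 2.000.
True distance = 2880 / 2.000 = 2880 × cos 60° ≈ 1440 km.

1440 km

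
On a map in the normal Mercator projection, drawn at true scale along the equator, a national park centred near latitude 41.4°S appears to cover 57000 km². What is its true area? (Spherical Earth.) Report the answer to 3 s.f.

32100 km²

The Mercator projection is conformal; its linear scale factor is the same in every direction and equals sec φ = 1/cos φ.
Areal scale = k² = sec²φ = 1/cos²(41.4°) = 1/0.7501² = 1.777.
True area = apparent / (areal scale) = 57000 / 1.777 ≈ 32100 km².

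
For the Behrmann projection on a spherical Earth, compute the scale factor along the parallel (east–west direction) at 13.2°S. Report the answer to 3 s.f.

0.890

The Behrmann projection is cylindrical equal-area with φ₀ = 30°. Cylindrical equal-area (φ₀ = 30°): h = cos φ / cos 30° along meridians, k = cos 30° / cos φ along parallels; h·k = 1.
k = cos 30° / cos 13.2° = 0.8660/0.9736 = 0.8895.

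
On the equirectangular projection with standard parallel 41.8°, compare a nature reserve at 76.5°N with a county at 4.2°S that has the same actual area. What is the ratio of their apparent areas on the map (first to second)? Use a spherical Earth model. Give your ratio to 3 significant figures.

With standard parallel φ₀ = 41.8°, the equirectangular projection gives x = Rλ cos φ₀, y = Rφ, so h = 1 and k = cos 41.8° / cos φ.
Areal scale at 76.5°: h·k = 1.000 × 3.193 = 3.193.
Areal scale at 4.2°: h·k = 1.000 × 0.7475 = 0.7475.
Ratio = 3.193/0.7475 ≈ 4.27.

4.27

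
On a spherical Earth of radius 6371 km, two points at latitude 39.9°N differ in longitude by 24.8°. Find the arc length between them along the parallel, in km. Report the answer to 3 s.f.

Arc length along a parallel = R cos φ · Δλ (with Δλ in radians).
= 6371 × cos 39.9° × (24.8° × π/180) = 6371 × 0.7672 × 0.4328 ≈ 2120 km.

2120 km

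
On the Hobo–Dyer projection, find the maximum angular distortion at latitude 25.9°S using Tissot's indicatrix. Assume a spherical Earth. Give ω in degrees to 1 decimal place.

Hobo–Dyer is a cylindrical equal-area projection with standard parallels at ±37.5°. For cylindrical equal-area with standard parallel φ₀, h = cos φ / cos φ₀ and k = cos φ₀ / cos φ, so h·k = 1.
At 25.9°: h = 1.134, k = 0.8819; principal scales a = 1.134, b = 0.8819.
sin(ω/2) = (a − b)/(a + b) = 0.2519/2.016 = 0.1250, so ω = 2 arcsin(0.1250) ≈ 14.4°.

14.4°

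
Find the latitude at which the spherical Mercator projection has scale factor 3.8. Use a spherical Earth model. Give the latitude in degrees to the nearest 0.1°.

74.7°

Mercator scale is k = sec φ = 1/cos φ.
1/cos φ = 3.8  ⇒  cos φ = 0.2632  ⇒  φ = arccos(0.2632) ≈ 74.7°.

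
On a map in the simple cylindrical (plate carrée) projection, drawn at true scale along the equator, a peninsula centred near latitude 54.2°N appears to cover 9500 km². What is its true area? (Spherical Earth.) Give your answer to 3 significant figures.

5560 km²

In the plate carrée (x = Rλ, y = Rφ), meridians are true-scale (h = 1) and parallels are stretched by k = sec φ.
Areal scale = h·k = 1 × sec φ; at 54.2°, h = 1.000, k = 1.710, so h·k = 1.710.
True area = apparent / (areal scale) = 9500 / 1.710 ≈ 5560 km².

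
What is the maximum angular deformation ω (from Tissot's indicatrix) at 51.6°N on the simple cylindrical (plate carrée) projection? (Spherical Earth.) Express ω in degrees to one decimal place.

Plate carrée maps x = Rλ, y = Rφ. The meridian scale is h = 1 and the parallel scale is k = 1/cos φ = sec φ.
At 51.6°: h = 1.000, k = 1.610; principal scales a = 1.610, b = 1.000.
sin(ω/2) = (a − b)/(a + b) = 0.6099/2.610 = 0.2337, so ω = 2 arcsin(0.2337) ≈ 27.0°.

27.0°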